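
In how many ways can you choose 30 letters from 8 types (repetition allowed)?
C(30+8-1, 8-1) = C(37, 7) = 10295472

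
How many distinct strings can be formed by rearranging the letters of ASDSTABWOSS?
11! / (1! × 4! × 1! × 2! × 1! × 1! × 1!) = 831600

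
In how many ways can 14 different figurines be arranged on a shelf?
14! = 87178291200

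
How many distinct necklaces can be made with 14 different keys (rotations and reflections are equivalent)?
(14-1)!/2 = 6227020800/2 = 3113510400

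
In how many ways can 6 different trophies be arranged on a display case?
6! = 720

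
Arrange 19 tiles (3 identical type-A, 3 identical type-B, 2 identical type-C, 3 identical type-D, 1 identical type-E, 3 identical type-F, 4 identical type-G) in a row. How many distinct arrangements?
19! / (3! × 3! × 2! × 3! × 1! × 3! × 4!) = 1955457504000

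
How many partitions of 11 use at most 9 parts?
By conjugation, equals partitions of 11 into parts ≤ 9. Let r_j(i) = number of partitions of i into parts ≤ j, for i = 0..11. r_1(i) = 1 for all i; r_j(i) = r_{j-1}(i) + r_j(i-j). Rows j = 2..9: ≤2: 1 1 2 2 3 3 4 4 5 5 6 6; ≤3: 1 1 2 3 4 5 7 8 10 12 14 16; ≤4: 1 1 2 3 5 6 9 11 15 18 23 27; ≤5: 1 1 2 3 5 7 10 13 18 23 30 37; ≤6: 1 1 2 3 5 7 11 14 20 26 35 44; ≤7: 1 1 2 3 5 7 11 15 21 28 38 49; ≤8: 1 1 2 3 5 7 11 15 22 29 40 52; ≤9: 1 1 2 3 5 7 11 15 22 30 41 54. r_9(11) = 54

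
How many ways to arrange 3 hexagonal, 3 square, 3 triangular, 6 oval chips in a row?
15! / (3! × 3! × 3! × 6!) = 8408400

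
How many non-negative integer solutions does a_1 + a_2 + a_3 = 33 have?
C(33+3-1, 3-1) = C(35, 2) = 595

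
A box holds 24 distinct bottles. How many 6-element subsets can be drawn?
C(24,6) = 24!/(6!×18!) = 134596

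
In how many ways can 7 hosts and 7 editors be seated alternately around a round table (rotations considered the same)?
Fix one of the hosts: (7-1)! ways for the remaining hosts, × 7! ways for the editors = 720 × 5040 = 3628800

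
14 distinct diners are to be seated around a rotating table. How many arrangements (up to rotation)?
Circular: fix one position, arrange the rest. (14-1)! = 6227020800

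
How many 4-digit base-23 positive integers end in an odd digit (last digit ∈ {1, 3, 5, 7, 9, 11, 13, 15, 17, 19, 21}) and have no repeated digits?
Last∈{1,3,5,7,9,11,13,15,17,19,21}. Last=0: 0. Last nonzero: 11×21×P(21,2) = 97020. Total = 97020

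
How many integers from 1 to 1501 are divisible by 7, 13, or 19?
⌊1501/7⌋+⌊1501/13⌋+⌊1501/19⌋ - ⌊1501/91⌋-⌊1501/133⌋-⌊1501/247⌋ + ⌊1501/1729⌋ = 214+115+79 - 16-11-6 + 0 = 375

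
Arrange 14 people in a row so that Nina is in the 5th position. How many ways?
Fix one position: (14-1)! = 6227020800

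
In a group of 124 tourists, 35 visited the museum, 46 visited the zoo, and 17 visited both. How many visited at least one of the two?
|A∪B| = |A| + |B| - |A∩B| = 35 + 46 - 17 = 64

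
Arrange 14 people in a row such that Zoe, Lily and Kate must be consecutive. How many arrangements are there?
Treat the 3 as one block: (14-3+1)! × 3! = 479001600 × 6 = 2874009600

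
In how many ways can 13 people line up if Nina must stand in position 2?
Fix one position: (13-1)! = 479001600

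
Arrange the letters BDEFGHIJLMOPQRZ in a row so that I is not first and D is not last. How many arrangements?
By inclusion-exclusion: 15! - 2×(15-1)! + (15-2)! = 1307674368000 - 174356582400 + 6227020800 = 1139544806400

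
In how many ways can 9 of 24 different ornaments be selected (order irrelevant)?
C(24,9) = 24!/(9!×15!) = 1307504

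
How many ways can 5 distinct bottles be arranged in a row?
5! = 120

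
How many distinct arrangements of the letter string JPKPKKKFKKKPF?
13! / (2! × 3! × 7! × 1!) = 102960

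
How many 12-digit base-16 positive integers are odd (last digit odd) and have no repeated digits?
Last∈{1,3,5,7,9,11,13,15}. Last=0: 0. Last nonzero: 8×14×P(14,10) = 406832025600. Total = 406832025600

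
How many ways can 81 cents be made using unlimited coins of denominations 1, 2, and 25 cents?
Coefficient of x^81 in 1/(1-x^1) · 1/(1-x^2) · 1/(1-x^25). Case on j = number of 25-cent coins (j = 0..3); remainder r = 81 - 25j is made from {1,2} in ⌊r/2⌋+1 ways. r = 81, 56, 31, 6 → 41 + 29 + 16 + 4 = 90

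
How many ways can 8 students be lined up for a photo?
8! = 40320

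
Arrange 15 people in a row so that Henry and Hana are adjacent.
Treat as block: (15-1)! × 2! = 87178291200 × 2 = 174356582400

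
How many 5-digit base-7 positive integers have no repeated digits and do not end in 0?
Last digit: 6 nonzero choices. First digit: 5 (nonzero, ≠last). Middle 3: P(5,3) = 60. Total = 1800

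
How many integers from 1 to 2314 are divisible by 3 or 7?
⌊2314/3⌋ + ⌊2314/7⌋ - ⌊2314/21⌋ = 771 + 330 - 110 = 991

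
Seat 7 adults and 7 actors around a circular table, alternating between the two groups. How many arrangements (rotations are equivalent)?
Fix one of the adults: (7-1)! ways for the remaining adults, × 7! ways for the actors = 720 × 5040 = 3628800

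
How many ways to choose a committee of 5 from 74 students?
C(74,5) = 74!/(5!×69!) = 16108764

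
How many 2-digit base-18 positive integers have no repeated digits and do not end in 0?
Last digit: 17 nonzero choices. First digit: 16 (nonzero, ≠last). Middle 0: P(16,0) = 1. Total = 272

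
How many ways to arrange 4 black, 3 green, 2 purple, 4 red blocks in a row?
13! / (4! × 3! × 2! × 4!) = 900900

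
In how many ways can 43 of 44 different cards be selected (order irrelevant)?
C(44,43) = 44!/(43!×1!) = 44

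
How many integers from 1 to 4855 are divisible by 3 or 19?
⌊4855/3⌋ + ⌊4855/19⌋ - ⌊4855/57⌋ = 1618 + 255 - 85 = 1788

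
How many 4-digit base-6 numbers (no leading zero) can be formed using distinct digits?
First digit: 5 choices (nonzero). Then descending: 5 × 5 × 4 × 3 = 300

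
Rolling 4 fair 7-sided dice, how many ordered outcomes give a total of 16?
Coefficient of x^16 in (x + x² + ... + x^7)^4. By inclusion-exclusion on dice exceeding 7: Σ_j (-1)^j C(4,j)·C(16-1-7j, 3) = C(4,0)·C(15,3) - C(4,1)·C(8,3) = 1·455 - 4·56 = 231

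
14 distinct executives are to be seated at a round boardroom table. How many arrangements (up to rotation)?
Circular: fix one position, arrange the rest. (14-1)! = 6227020800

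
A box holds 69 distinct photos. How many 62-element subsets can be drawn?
C(69,62) = 69!/(62!×7!) = 1078897248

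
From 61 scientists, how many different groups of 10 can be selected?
C(61,10) = 61!/(10!×51!) = 90177170226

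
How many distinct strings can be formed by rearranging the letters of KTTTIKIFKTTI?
12! / (5! × 3! × 3! × 1!) = 110880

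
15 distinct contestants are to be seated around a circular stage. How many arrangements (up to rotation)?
Circular: fix one position, arrange the rest. (15-1)! = 87178291200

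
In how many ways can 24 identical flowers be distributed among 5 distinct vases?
C(24+5-1, 5-1) = C(28, 4) = 20475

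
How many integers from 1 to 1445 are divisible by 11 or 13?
⌊1445/11⌋ + ⌊1445/13⌋ - ⌊1445/143⌋ = 131 + 111 - 10 = 232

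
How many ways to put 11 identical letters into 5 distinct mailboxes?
C(11+5-1, 5-1) = C(15, 4) = 1365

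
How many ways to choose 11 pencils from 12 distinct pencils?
C(12,11) = 12!/(11!×1!) = 12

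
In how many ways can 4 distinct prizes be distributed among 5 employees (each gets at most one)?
P(5,4) = 5!/(5-4)! = 120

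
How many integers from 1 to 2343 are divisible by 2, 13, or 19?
⌊2343/2⌋+⌊2343/13⌋+⌊2343/19⌋ - ⌊2343/26⌋-⌊2343/38⌋-⌊2343/247⌋ + ⌊2343/494⌋ = 1171+180+123 - 90-61-9 + 4 = 1318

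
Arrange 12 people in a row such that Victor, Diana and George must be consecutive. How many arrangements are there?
Treat the 3 as one block: (12-3+1)! × 3! = 3628800 × 6 = 21772800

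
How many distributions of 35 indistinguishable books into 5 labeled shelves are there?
C(35+5-1, 5-1) = C(39, 4) = 82251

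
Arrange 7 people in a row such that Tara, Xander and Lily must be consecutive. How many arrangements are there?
Treat the 3 as one block: (7-3+1)! × 3! = 120 × 6 = 720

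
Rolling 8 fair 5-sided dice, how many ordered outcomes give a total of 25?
Coefficient of x^25 in (x + x² + ... + x^5)^8. By inclusion-exclusion on dice exceeding 5: Σ_j (-1)^j C(8,j)·C(25-1-5j, 7) = C(8,0)·C(24,7) - C(8,1)·C(19,7) + C(8,2)·C(14,7) - C(8,3)·C(9,7) = 1·346104 - 8·50388 + 28·3432 - 56·36 = 37080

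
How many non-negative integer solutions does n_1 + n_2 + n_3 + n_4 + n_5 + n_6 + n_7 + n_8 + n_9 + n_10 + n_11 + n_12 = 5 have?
C(5+12-1, 12-1) = C(16, 11) = 4368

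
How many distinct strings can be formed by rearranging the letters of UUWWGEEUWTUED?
13! / (3! × 3! × 1! × 1! × 4! × 1!) = 7207200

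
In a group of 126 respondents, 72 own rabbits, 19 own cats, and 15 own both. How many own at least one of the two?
|A∪B| = |A| + |B| - |A∩B| = 72 + 19 - 15 = 76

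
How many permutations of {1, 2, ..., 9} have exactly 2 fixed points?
Choose the 2 fixed points C(9,2) = 36, derange the rest: !7 = Σ_{j=0}^{7} (-1)^j·7!/j! = 5040 - 5040 + 2520 - 840 + 210 - 42 + 7 - 1 = 1854. Product = 36 × 1854 = 66744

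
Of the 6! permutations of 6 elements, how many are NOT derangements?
Complement of the derangements. !6 = Σ_{j=0}^{6} (-1)^j·6!/j! = 720 - 720 + 360 - 120 + 30 - 6 + 1 = 265. 6! - !6 = 720 - 265 = 455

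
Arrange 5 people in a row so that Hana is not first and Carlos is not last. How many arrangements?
By inclusion-exclusion: 5! - 2×(5-1)! + (5-2)! = 120 - 48 + 6 = 78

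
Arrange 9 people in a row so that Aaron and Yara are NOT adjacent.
Total - adjacent = 9! - (9-1)!×2 = 362880 - 80640 = 282240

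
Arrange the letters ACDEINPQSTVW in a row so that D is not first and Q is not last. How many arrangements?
By inclusion-exclusion: 12! - 2×(12-1)! + (12-2)! = 479001600 - 79833600 + 3628800 = 402796800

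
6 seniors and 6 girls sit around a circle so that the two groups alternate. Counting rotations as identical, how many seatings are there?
Fix one of the seniors: (6-1)! ways for the remaining seniors, × 6! ways for the girls = 120 × 720 = 86400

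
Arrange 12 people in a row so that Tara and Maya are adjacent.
Treat as block: (12-1)! × 2! = 39916800 × 2 = 79833600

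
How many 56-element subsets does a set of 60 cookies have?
C(60,56) = 60!/(56!×4!) = 487635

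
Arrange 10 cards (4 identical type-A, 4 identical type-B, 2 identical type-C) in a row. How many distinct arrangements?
10! / (4! × 4! × 2!) = 3150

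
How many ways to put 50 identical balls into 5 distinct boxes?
C(50+5-1, 5-1) = C(54, 4) = 316251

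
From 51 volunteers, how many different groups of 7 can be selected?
C(51,7) = 51!/(7!×44!) = 115775100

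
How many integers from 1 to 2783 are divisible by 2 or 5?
⌊2783/2⌋ + ⌊2783/5⌋ - ⌊2783/10⌋ = 1391 + 556 - 278 = 1669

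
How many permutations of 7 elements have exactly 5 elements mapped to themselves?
Choose the 5 fixed points C(7,5) = 21, derange the rest: !2 = Σ_{j=0}^{2} (-1)^j·2!/j! = 2 - 2 + 1 = 1. Product = 21 × 1 = 21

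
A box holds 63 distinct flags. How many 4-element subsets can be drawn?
C(63,4) = 63!/(4!×59!) = 595665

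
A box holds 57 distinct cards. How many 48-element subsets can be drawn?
C(57,48) = 57!/(48!×9!) = 8996462475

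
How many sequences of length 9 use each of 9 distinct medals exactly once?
9! = 362880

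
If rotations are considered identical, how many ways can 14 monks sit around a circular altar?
Circular: fix one position, arrange the rest. (14-1)! = 6227020800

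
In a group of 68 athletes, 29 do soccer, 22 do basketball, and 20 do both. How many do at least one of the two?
|A∪B| = |A| + |B| - |A∩B| = 29 + 22 - 20 = 31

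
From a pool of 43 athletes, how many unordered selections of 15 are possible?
C(43,15) = 43!/(15!×28!) = 151532656696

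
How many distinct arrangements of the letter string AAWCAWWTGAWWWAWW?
16! / (1! × 5! × 1! × 8! × 1!) = 4324320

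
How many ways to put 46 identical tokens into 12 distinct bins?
C(46+12-1, 12-1) = C(57, 11) = 184509266760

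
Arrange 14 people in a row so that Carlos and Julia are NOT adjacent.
Total - adjacent = 14! - (14-1)!×2 = 87178291200 - 12454041600 = 74724249600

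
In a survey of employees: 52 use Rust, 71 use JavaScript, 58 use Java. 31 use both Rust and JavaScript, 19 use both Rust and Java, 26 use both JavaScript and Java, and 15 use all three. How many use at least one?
|A∪B∪C| = 52+71+58-31-19-26+15 = 120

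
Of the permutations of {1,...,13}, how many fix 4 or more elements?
Exactly j fixed points: C(13,j)·!(13-j); sum over j ≥ 4 (derangement numbers via !m = (m-1)·(!(m-1) + !(m-2)): !0..!9 = 1, 0, 1, 2, 9, 44, 265, 1854, 14833, 133496). Σ_{j=4}^{13} C(13,j)·!(13-j) = C(13,4)·!9 + C(13,5)·!8 + C(13,6)·!7 + C(13,7)·!6 + C(13,8)·!5 + C(13,9)·!4 + C(13,10)·!3 + C(13,11)·!2 + C(13,12)·!1 + C(13,13)·!0 = 715·133496 + 1287·14833 + 1716·1854 + 1716·265 + 1287·44 + 715·9 + 286·2 + 78·1 + 13·0 + 1·1 = 118239629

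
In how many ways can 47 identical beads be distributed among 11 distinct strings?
C(47+11-1, 11-1) = C(57, 10) = 43183019880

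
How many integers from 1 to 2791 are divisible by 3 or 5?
⌊2791/3⌋ + ⌊2791/5⌋ - ⌊2791/15⌋ = 930 + 558 - 186 = 1302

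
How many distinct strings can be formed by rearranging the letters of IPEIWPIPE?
9! / (3! × 3! × 2! × 1!) = 5040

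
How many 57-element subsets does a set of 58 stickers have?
C(58,57) = 58!/(57!×1!) = 58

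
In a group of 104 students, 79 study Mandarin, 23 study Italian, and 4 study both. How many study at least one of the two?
|A∪B| = |A| + |B| - |A∩B| = 79 + 23 - 4 = 98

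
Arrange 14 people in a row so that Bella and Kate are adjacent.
Treat as block: (14-1)! × 2! = 6227020800 × 2 = 12454041600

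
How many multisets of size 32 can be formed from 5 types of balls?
C(32+5-1, 5-1) = C(36, 4) = 58905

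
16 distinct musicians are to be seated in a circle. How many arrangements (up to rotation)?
Circular: fix one position, arrange the rest. (16-1)! = 1307674368000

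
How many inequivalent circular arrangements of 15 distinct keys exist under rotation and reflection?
(15-1)!/2 = 87178291200/2 = 43589145600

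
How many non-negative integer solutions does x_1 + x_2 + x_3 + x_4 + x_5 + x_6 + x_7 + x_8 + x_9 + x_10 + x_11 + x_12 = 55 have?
C(55+12-1, 12-1) = C(66, 11) = 1074082795968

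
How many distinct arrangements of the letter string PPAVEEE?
7! / (1! × 1! × 2! × 3!) = 420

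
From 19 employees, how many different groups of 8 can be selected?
C(19,8) = 19!/(8!×11!) = 75582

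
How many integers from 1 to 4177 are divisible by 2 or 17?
⌊4177/2⌋ + ⌊4177/17⌋ - ⌊4177/34⌋ = 2088 + 245 - 122 = 2211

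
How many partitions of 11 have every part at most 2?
Let r_j(i) = number of partitions of i into parts ≤ j, for i = 0..11. r_1(i) = 1 for all i; r_j(i) = r_{j-1}(i) + r_j(i-j). Rows j = 2..2: ≤2: 1 1 2 2 3 3 4 4 5 5 6 6. r_2(11) = 6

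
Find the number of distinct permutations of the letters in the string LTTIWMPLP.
9! / (1! × 2! × 2! × 2! × 1! × 1!) = 45360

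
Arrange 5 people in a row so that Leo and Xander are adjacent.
Treat as block: (5-1)! × 2! = 24 × 2 = 48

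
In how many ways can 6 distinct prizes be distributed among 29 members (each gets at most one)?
P(29,6) = 29!/(29-6)! = 342014400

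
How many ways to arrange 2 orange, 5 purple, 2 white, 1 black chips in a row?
10! / (2! × 5! × 2! × 1!) = 7560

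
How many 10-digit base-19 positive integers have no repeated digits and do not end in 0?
Last digit: 18 nonzero choices. First digit: 17 (nonzero, ≠last). Middle 8: P(17,8) = 980179200. Total = 299934835200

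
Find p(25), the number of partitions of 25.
Pentagonal recurrence p(n) = p(n-1) + p(n-2) - p(n-5) - p(n-7) + p(n-12) + p(n-15) - ... gives p(0..24) = 1, 1, 2, 3, 5, 7, 11, 15, 22, 30, 42, 56, 77, 101, 135, 176, 231, 297, 385, 490, 627, 792, 1002, 1255, 1575. p(25) = p(24) + p(23) - p(20) - p(18) + p(13) + p(10) - p(3) = 1575 + 1255 - 627 - 385 + 101 + 42 - 3 = 1958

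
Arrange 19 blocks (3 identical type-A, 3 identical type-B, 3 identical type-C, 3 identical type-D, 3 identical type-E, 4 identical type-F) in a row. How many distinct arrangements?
19! / (3! × 3! × 3! × 3! × 3! × 4!) = 651819168000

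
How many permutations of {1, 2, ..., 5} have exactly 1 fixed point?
Choose the 1 fixed point C(5,1) = 5, derange the rest: !4 = Σ_{j=0}^{4} (-1)^j·4!/j! = 24 - 24 + 12 - 4 + 1 = 9. Product = 5 × 9 = 45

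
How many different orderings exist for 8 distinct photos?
8! = 40320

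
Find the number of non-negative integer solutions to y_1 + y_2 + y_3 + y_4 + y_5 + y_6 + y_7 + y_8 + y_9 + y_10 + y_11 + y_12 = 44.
C(44+12-1, 12-1) = C(55, 11) = 119653565850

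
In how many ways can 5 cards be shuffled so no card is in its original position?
!5 = Σ_{j=0}^{5} (-1)^j·5!/j! = 120 - 120 + 60 - 20 + 5 - 1 = 44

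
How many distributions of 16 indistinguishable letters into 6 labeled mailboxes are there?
C(16+6-1, 6-1) = C(21, 5) = 20349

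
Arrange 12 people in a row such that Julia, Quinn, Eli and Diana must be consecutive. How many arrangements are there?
Treat the 4 as one block: (12-4+1)! × 4! = 362880 × 24 = 8709120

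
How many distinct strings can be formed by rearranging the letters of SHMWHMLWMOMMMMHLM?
17! / (2! × 3! × 1! × 1! × 2! × 8!) = 367567200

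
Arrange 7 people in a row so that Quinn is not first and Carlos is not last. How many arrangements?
By inclusion-exclusion: 7! - 2×(7-1)! + (7-2)! = 5040 - 1440 + 120 = 3720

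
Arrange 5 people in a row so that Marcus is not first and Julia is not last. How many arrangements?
By inclusion-exclusion: 5! - 2×(5-1)! + (5-2)! = 120 - 48 + 6 = 78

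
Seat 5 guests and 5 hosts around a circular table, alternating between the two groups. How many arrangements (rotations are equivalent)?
Fix one of the guests: (5-1)! ways for the remaining guests, × 5! ways for the hosts = 24 × 120 = 2880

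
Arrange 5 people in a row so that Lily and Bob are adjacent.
Treat as block: (5-1)! × 2! = 24 × 2 = 48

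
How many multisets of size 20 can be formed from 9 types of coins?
C(20+9-1, 9-1) = C(28, 8) = 3108105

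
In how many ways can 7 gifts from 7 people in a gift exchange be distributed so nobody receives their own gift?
!7 = Σ_{j=0}^{7} (-1)^j·7!/j! = 5040 - 5040 + 2520 - 840 + 210 - 42 + 7 - 1 = 1854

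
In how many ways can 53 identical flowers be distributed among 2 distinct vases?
C(53+2-1, 2-1) = C(54, 1) = 54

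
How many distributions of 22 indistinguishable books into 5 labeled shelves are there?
C(22+5-1, 5-1) = C(26, 4) = 14950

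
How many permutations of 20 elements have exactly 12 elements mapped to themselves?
Choose the 12 fixed points C(20,12) = 125970, derange the rest: !8 = Σ_{j=0}^{8} (-1)^j·8!/j! = 40320 - 40320 + 20160 - 6720 + 1680 - 336 + 56 - 8 + 1 = 14833. Product = 125970 × 14833 = 1868513010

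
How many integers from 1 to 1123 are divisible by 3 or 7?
⌊1123/3⌋ + ⌊1123/7⌋ - ⌊1123/21⌋ = 374 + 160 - 53 = 481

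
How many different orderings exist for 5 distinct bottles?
5! = 120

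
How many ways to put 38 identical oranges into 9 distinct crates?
C(38+9-1, 9-1) = C(46, 8) = 260932815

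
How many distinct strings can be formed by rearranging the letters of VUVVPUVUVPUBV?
13! / (6! × 4! × 1! × 2!) = 180180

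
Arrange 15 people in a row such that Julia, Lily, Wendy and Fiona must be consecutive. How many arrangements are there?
Treat the 4 as one block: (15-4+1)! × 4! = 479001600 × 24 = 11496038400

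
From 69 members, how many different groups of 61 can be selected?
C(69,61) = 69!/(61!×8!) = 8361453672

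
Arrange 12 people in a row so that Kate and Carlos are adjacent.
Treat as block: (12-1)! × 2! = 39916800 × 2 = 79833600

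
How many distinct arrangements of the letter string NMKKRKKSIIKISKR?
15! / (6! × 2! × 2! × 3! × 1! × 1!) = 75675600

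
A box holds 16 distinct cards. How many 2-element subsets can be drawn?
C(16,2) = 16!/(2!×14!) = 120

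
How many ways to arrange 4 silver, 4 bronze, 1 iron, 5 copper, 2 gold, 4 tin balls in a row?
20! / (4! × 4! × 1! × 5! × 2! × 4!) = 733296564000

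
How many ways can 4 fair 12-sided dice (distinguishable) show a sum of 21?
Coefficient of x^21 in (x + x² + ... + x^12)^4. By inclusion-exclusion on dice exceeding 12: Σ_j (-1)^j C(4,j)·C(21-1-12j, 3) = C(4,0)·C(20,3) - C(4,1)·C(8,3) = 1·1140 - 4·56 = 916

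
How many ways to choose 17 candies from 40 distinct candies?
C(40,17) = 40!/(17!×23!) = 88732378800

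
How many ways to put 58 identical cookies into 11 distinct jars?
C(58+11-1, 11-1) = C(68, 10) = 290752384208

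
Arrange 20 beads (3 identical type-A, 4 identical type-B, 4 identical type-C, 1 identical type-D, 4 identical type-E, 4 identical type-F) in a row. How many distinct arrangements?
20! / (3! × 4! × 4! × 1! × 4! × 4!) = 1222160940000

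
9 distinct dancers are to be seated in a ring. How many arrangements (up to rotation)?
Circular: fix one position, arrange the rest. (9-1)! = 40320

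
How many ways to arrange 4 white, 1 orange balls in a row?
5! / (4! × 1!) = 5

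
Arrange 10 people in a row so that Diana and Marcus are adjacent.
Treat as block: (10-1)! × 2! = 362880 × 2 = 725760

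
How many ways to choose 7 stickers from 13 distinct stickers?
C(13,7) = 13!/(7!×6!) = 1716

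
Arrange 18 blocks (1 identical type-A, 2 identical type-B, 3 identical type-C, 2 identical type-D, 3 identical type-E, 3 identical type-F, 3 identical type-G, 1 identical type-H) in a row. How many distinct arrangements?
18! / (1! × 2! × 3! × 2! × 3! × 3! × 3! × 1!) = 1235025792000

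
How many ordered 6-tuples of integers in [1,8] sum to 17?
Coefficient of x^17 in (x + x² + ... + x^8)^6. By inclusion-exclusion on dice exceeding 8: Σ_j (-1)^j C(6,j)·C(17-1-8j, 5) = C(6,0)·C(16,5) - C(6,1)·C(8,5) = 1·4368 - 6·56 = 4032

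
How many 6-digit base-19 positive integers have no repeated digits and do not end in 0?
Last digit: 18 nonzero choices. First digit: 17 (nonzero, ≠last). Middle 4: P(17,4) = 57120. Total = 17478720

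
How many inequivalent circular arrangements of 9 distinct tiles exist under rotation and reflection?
(9-1)!/2 = 40320/2 = 20160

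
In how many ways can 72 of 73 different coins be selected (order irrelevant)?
C(73,72) = 73!/(72!×1!) = 73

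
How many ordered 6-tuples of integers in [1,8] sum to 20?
Coefficient of x^20 in (x + x² + ... + x^8)^6. By inclusion-exclusion on dice exceeding 8: Σ_j (-1)^j C(6,j)·C(20-1-8j, 5) = C(6,0)·C(19,5) - C(6,1)·C(11,5) = 1·11628 - 6·462 = 8856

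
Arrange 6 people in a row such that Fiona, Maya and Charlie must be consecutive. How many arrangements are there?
Treat the 3 as one block: (6-3+1)! × 3! = 24 × 6 = 144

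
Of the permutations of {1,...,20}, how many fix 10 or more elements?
Exactly j fixed points: C(20,j)·!(20-j); sum over j ≥ 10 (derangement numbers via !m = (m-1)·(!(m-1) + !(m-2)): !0..!10 = 1, 0, 1, 2, 9, 44, 265, 1854, 14833, 133496, 1334961). Σ_{j=10}^{20} C(20,j)·!(20-j) = C(20,10)·!10 + C(20,11)·!9 + C(20,12)·!8 + C(20,13)·!7 + C(20,14)·!6 + C(20,15)·!5 + C(20,16)·!4 + C(20,17)·!3 + C(20,18)·!2 + C(20,19)·!1 + C(20,20)·!0 = 184756·1334961 + 167960·133496 + 125970·14833 + 77520·1854 + 38760·265 + 15504·44 + 4845·9 + 1140·2 + 190·1 + 20·0 + 1·1 = 271087277418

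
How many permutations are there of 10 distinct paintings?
10! = 3628800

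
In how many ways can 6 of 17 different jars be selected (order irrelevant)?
C(17,6) = 17!/(6!×11!) = 12376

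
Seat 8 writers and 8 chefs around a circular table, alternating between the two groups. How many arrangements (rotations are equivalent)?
Fix one of the writers: (8-1)! ways for the remaining writers, × 8! ways for the chefs = 5040 × 40320 = 203212800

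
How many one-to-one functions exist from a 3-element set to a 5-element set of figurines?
P(5,3) = 5!/(5-3)! = 60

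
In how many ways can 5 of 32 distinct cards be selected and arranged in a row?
P(32,5) = 32!/(32-5)! = 24165120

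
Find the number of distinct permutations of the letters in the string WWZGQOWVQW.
10! / (1! × 1! × 2! × 1! × 1! × 4!) = 75600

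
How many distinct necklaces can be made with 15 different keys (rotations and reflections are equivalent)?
(15-1)!/2 = 87178291200/2 = 43589145600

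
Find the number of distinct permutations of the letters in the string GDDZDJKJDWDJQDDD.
16! / (3! × 1! × 1! × 1! × 1! × 1! × 8!) = 86486400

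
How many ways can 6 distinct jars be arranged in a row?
6! = 720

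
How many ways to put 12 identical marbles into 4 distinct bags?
C(12+4-1, 4-1) = C(15, 3) = 455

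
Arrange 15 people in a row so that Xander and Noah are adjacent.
Treat as block: (15-1)! × 2! = 87178291200 × 2 = 174356582400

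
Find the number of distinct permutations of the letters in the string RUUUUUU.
7! / (6! × 1!) = 7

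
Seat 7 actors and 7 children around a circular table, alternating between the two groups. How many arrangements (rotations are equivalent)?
Fix one of the actors: (7-1)! ways for the remaining actors, × 7! ways for the children = 720 × 5040 = 3628800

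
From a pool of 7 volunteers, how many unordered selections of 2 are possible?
C(7,2) = 7!/(2!×5!) = 21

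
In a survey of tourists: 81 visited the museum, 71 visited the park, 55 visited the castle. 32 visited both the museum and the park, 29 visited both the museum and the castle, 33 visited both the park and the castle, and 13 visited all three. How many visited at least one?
|A∪B∪C| = 81+71+55-32-29-33+13 = 126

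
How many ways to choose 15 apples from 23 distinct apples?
C(23,15) = 23!/(15!×8!) = 490314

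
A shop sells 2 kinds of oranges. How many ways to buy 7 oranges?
C(7+2-1, 2-1) = C(8, 1) = 8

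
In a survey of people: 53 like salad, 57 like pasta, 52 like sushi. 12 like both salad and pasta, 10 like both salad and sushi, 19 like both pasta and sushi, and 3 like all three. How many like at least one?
|A∪B∪C| = 53+57+52-12-10-19+3 = 124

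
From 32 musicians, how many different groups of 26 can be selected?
C(32,26) = 32!/(26!×6!) = 906192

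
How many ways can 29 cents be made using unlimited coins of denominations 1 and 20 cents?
Coefficient of x^29 in 1/(1-x^1) · 1/(1-x^20). Use j coins of 20 for j = 0..⌊29/20⌋ = 1, the rest in 1s: 1 + 1 = 2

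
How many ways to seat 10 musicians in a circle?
Circular: fix one position, arrange the rest. (10-1)! = 362880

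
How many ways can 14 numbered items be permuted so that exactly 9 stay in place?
Choose the 9 fixed points C(14,9) = 2002, derange the rest: !5 = Σ_{j=0}^{5} (-1)^j·5!/j! = 120 - 120 + 60 - 20 + 5 - 1 = 44. Product = 2002 × 44 = 88088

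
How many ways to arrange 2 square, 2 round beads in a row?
4! / (2! × 2!) = 6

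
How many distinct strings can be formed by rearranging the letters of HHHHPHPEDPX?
11! / (5! × 1! × 3! × 1! × 1!) = 55440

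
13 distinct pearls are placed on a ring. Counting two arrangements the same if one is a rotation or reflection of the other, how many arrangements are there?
(13-1)!/2 = 479001600/2 = 239500800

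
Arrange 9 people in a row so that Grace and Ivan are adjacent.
Treat as block: (9-1)! × 2! = 40320 × 2 = 80640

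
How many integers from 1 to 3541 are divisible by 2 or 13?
⌊3541/2⌋ + ⌊3541/13⌋ - ⌊3541/26⌋ = 1770 + 272 - 136 = 1906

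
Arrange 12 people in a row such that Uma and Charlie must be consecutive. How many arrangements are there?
Treat the 2 as one block: (12-2+1)! × 2! = 39916800 × 2 = 79833600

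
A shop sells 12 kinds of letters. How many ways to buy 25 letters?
C(25+12-1, 12-1) = C(36, 11) = 600805296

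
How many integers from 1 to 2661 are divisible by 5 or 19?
⌊2661/5⌋ + ⌊2661/19⌋ - ⌊2661/95⌋ = 532 + 140 - 28 = 644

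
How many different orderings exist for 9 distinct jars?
9! = 362880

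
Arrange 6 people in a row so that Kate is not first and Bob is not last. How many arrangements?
By inclusion-exclusion: 6! - 2×(6-1)! + (6-2)! = 720 - 240 + 24 = 504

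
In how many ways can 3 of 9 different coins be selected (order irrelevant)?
C(9,3) = 9!/(3!×6!) = 84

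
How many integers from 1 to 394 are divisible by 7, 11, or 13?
⌊394/7⌋+⌊394/11⌋+⌊394/13⌋ - ⌊394/77⌋-⌊394/91⌋-⌊394/143⌋ + ⌊394/1001⌋ = 56+35+30 - 5-4-2 + 0 = 110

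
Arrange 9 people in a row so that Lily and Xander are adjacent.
Treat as block: (9-1)! × 2! = 40320 × 2 = 80640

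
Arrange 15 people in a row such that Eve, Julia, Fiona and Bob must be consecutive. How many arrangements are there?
Treat the 4 as one block: (15-4+1)! × 4! = 479001600 × 24 = 11496038400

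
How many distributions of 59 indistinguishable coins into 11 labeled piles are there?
C(59+11-1, 11-1) = C(69, 10) = 340032449328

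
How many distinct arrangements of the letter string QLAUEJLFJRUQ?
12! / (1! × 2! × 1! × 2! × 1! × 1! × 2! × 2!) = 29937600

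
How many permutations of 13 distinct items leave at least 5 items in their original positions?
Exactly j fixed points: C(13,j)·!(13-j); sum over j ≥ 5 (derangement numbers via !m = (m-1)·(!(m-1) + !(m-2)): !0..!8 = 1, 0, 1, 2, 9, 44, 265, 1854, 14833). Σ_{j=5}^{13} C(13,j)·!(13-j) = C(13,5)·!8 + C(13,6)·!7 + C(13,7)·!6 + C(13,8)·!5 + C(13,9)·!4 + C(13,10)·!3 + C(13,11)·!2 + C(13,12)·!1 + C(13,13)·!0 = 1287·14833 + 1716·1854 + 1716·265 + 1287·44 + 715·9 + 286·2 + 78·1 + 13·0 + 1·1 = 22789989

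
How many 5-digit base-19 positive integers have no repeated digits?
First digit: 18 choices (nonzero). Then descending: 18 × 18 × 17 × 16 × 15 = 1321920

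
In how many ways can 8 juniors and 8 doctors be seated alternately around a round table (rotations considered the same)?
Fix one of the juniors: (8-1)! ways for the remaining juniors, × 8! ways for the doctors = 5040 × 40320 = 203212800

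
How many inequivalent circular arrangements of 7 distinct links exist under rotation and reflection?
(7-1)!/2 = 720/2 = 360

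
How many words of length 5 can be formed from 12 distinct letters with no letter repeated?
P(12,5) = 12!/(12-5)! = 95040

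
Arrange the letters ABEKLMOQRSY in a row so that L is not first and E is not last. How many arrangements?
By inclusion-exclusion: 11! - 2×(11-1)! + (11-2)! = 39916800 - 7257600 + 362880 = 33022080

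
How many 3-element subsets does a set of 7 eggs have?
C(7,3) = 7!/(3!×4!) = 35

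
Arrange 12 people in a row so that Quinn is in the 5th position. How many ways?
Fix one position: (12-1)! = 39916800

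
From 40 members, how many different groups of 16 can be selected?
C(40,16) = 40!/(16!×24!) = 62852101650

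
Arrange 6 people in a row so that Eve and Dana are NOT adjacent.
Total - adjacent = 6! - (6-1)!×2 = 720 - 240 = 480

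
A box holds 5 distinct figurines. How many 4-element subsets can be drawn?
C(5,4) = 5!/(4!×1!) = 5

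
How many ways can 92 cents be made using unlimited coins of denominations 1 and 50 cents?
Coefficient of x^92 in 1/(1-x^1) · 1/(1-x^50). Use j coins of 50 for j = 0..⌊92/50⌋ = 1, the rest in 1s: 1 + 1 = 2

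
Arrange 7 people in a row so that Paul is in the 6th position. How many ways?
Fix one position: (7-1)! = 720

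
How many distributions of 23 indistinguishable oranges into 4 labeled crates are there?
C(23+4-1, 4-1) = C(26, 3) = 2600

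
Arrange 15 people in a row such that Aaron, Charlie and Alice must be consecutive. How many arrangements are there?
Treat the 3 as one block: (15-3+1)! × 3! = 6227020800 × 6 = 37362124800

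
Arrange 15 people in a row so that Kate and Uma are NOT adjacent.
Total - adjacent = 15! - (15-1)!×2 = 1307674368000 - 174356582400 = 1133317785600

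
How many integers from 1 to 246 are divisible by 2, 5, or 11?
⌊246/2⌋+⌊246/5⌋+⌊246/11⌋ - ⌊246/10⌋-⌊246/22⌋-⌊246/55⌋ + ⌊246/110⌋ = 123+49+22 - 24-11-4 + 2 = 157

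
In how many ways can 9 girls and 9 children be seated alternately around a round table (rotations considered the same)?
Fix one of the girls: (9-1)! ways for the remaining girls, × 9! ways for the children = 40320 × 362880 = 14631321600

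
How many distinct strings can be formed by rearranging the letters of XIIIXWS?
7! / (2! × 3! × 1! × 1!) = 420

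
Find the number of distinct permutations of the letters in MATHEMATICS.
11! / (2! × 2! × 2! × 1! × 1! × 1! × 1! × 1!) = 4989600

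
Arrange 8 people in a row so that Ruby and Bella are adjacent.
Treat as block: (8-1)! × 2! = 5040 × 2 = 10080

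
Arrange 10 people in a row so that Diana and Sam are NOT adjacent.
Total - adjacent = 10! - (10-1)!×2 = 3628800 - 725760 = 2903040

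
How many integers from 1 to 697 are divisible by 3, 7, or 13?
⌊697/3⌋+⌊697/7⌋+⌊697/13⌋ - ⌊697/21⌋-⌊697/39⌋-⌊697/91⌋ + ⌊697/273⌋ = 232+99+53 - 33-17-7 + 2 = 329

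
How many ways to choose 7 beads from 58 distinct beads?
C(58,7) = 58!/(7!×51!) = 300674088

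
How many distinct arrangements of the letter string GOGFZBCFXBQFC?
13! / (2! × 3! × 2! × 1! × 1! × 2! × 1! × 1!) = 129729600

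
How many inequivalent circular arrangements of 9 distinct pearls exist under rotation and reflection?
(9-1)!/2 = 40320/2 = 20160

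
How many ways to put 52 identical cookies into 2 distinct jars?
C(52+2-1, 2-1) = C(53, 1) = 53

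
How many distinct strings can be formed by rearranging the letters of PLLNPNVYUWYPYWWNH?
17! / (3! × 2! × 3! × 1! × 3! × 1! × 3! × 1!) = 137225088000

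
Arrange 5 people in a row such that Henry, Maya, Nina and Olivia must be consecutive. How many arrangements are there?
Treat the 4 as one block: (5-4+1)! × 4! = 2 × 24 = 48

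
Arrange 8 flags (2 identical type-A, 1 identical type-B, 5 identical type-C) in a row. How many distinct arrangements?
8! / (2! × 1! × 5!) = 168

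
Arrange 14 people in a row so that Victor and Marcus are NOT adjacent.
Total - adjacent = 14! - (14-1)!×2 = 87178291200 - 12454041600 = 74724249600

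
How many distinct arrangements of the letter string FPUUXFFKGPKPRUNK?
16! / (3! × 3! × 1! × 1! × 3! × 1! × 1! × 3!) = 16144128000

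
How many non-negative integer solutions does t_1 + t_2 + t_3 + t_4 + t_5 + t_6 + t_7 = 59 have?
C(59+7-1, 7-1) = C(65, 6) = 82598880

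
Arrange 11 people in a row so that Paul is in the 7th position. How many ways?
Fix one position: (11-1)! = 3628800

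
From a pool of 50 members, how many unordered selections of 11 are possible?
C(50,11) = 50!/(11!×39!) = 37353738800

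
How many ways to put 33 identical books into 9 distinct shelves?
C(33+9-1, 9-1) = C(41, 8) = 95548245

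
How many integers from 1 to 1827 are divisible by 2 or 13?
⌊1827/2⌋ + ⌊1827/13⌋ - ⌊1827/26⌋ = 913 + 140 - 70 = 983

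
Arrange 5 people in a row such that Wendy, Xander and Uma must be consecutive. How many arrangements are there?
Treat the 3 as one block: (5-3+1)! × 3! = 6 × 6 = 36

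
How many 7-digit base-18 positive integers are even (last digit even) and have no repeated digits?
Last∈{0,2,4,6,8,10,12,14,16}. Last=0: 8910720. Last nonzero: 8×16×P(16,5) = 67092480. Total = 76003200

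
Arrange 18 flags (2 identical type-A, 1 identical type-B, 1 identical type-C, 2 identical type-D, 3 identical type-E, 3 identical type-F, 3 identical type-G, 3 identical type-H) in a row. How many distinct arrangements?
18! / (2! × 1! × 1! × 2! × 3! × 3! × 3! × 3!) = 1235025792000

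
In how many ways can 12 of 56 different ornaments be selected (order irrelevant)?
C(56,12) = 56!/(12!×44!) = 558383307300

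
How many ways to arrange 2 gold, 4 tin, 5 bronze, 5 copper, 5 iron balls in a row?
21! / (2! × 4! × 5! × 5! × 5!) = 615969113760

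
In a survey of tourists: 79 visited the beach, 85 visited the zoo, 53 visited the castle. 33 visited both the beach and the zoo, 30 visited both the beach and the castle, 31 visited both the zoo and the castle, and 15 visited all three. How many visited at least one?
|A∪B∪C| = 79+85+53-33-30-31+15 = 138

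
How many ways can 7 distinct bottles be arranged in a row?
7! = 5040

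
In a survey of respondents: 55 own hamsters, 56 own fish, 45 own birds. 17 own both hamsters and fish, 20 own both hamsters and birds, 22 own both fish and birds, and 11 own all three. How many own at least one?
|A∪B∪C| = 55+56+45-17-20-22+11 = 108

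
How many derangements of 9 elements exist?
!9 = Σ_{j=0}^{9} (-1)^j·9!/j! = 362880 - 362880 + 181440 - 60480 + 15120 - 3024 + 504 - 72 + 9 - 1 = 133496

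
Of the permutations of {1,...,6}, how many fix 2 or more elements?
Exactly j fixed points: C(6,j)·!(6-j); sum over j ≥ 2 (derangement numbers via !m = (m-1)·(!(m-1) + !(m-2)): !0..!4 = 1, 0, 1, 2, 9). Σ_{j=2}^{6} C(6,j)·!(6-j) = C(6,2)·!4 + C(6,3)·!3 + C(6,4)·!2 + C(6,5)·!1 + C(6,6)·!0 = 15·9 + 20·2 + 15·1 + 6·0 + 1·1 = 191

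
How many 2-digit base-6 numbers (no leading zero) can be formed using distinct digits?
First digit: 5 choices (nonzero). Then descending: 5 × 5 = 25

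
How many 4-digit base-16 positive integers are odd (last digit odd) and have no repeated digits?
Last∈{1,3,5,7,9,11,13,15}. Last=0: 0. Last nonzero: 8×14×P(14,2) = 20384. Total = 20384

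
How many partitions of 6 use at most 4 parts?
By conjugation, equals partitions of 6 into parts ≤ 4. Let r_j(i) = number of partitions of i into parts ≤ j, for i = 0..6. r_1(i) = 1 for all i; r_j(i) = r_{j-1}(i) + r_j(i-j). Rows j = 2..4: ≤2: 1 1 2 2 3 3 4; ≤3: 1 1 2 3 4 5 7; ≤4: 1 1 2 3 5 6 9. r_4(6) = 9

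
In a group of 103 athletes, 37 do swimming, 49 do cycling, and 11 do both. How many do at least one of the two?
|A∪B| = |A| + |B| - |A∩B| = 37 + 49 - 11 = 75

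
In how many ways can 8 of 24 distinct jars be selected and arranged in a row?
P(24,8) = 24!/(24-8)! = 29654190720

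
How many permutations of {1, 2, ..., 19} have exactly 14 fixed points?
Choose the 14 fixed points C(19,14) = 11628, derange the rest: !5 = Σ_{j=0}^{5} (-1)^j·5!/j! = 120 - 120 + 60 - 20 + 5 - 1 = 44. Product = 11628 × 44 = 511632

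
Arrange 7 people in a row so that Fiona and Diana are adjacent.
Treat as block: (7-1)! × 2! = 720 × 2 = 1440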